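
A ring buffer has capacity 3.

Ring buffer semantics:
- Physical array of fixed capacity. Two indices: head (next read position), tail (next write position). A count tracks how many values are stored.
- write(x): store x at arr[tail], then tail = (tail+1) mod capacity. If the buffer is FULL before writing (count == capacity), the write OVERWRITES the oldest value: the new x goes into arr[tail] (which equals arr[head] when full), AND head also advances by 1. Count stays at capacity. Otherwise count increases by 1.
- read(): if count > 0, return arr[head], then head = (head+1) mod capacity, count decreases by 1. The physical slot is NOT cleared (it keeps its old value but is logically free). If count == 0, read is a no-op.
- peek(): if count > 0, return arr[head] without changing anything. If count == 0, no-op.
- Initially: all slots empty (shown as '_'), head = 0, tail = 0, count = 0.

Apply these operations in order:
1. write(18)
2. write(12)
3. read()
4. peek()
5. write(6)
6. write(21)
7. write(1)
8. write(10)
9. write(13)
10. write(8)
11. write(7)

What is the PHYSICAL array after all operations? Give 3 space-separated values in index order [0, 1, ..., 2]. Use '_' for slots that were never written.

After op 1 (write(18)): arr=[18 _ _] head=0 tail=1 count=1
After op 2 (write(12)): arr=[18 12 _] head=0 tail=2 count=2
After op 3 (read()): arr=[18 12 _] head=1 tail=2 count=1
After op 4 (peek()): arr=[18 12 _] head=1 tail=2 count=1
After op 5 (write(6)): arr=[18 12 6] head=1 tail=0 count=2
After op 6 (write(21)): arr=[21 12 6] head=1 tail=1 count=3
After op 7 (write(1)): arr=[21 1 6] head=2 tail=2 count=3
After op 8 (write(10)): arr=[21 1 10] head=0 tail=0 count=3
After op 9 (write(13)): arr=[13 1 10] head=1 tail=1 count=3
After op 10 (write(8)): arr=[13 8 10] head=2 tail=2 count=3
After op 11 (write(7)): arr=[13 8 7] head=0 tail=0 count=3

Answer: 13 8 7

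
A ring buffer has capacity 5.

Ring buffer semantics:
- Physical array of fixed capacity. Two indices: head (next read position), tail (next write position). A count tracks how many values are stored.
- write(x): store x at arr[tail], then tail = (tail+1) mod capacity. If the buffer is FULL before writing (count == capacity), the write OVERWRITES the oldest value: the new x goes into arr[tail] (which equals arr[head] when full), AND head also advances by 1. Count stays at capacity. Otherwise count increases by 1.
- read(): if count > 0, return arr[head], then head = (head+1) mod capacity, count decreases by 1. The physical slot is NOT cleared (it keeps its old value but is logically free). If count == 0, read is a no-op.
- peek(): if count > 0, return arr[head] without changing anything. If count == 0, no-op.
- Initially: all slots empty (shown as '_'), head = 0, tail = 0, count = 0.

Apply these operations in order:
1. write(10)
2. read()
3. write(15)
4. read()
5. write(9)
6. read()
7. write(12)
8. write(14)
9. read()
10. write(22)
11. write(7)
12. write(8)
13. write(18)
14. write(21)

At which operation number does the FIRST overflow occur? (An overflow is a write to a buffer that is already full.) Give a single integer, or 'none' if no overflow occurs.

After op 1 (write(10)): arr=[10 _ _ _ _] head=0 tail=1 count=1
After op 2 (read()): arr=[10 _ _ _ _] head=1 tail=1 count=0
After op 3 (write(15)): arr=[10 15 _ _ _] head=1 tail=2 count=1
After op 4 (read()): arr=[10 15 _ _ _] head=2 tail=2 count=0
After op 5 (write(9)): arr=[10 15 9 _ _] head=2 tail=3 count=1
After op 6 (read()): arr=[10 15 9 _ _] head=3 tail=3 count=0
After op 7 (write(12)): arr=[10 15 9 12 _] head=3 tail=4 count=1
After op 8 (write(14)): arr=[10 15 9 12 14] head=3 tail=0 count=2
After op 9 (read()): arr=[10 15 9 12 14] head=4 tail=0 count=1
After op 10 (write(22)): arr=[22 15 9 12 14] head=4 tail=1 count=2
After op 11 (write(7)): arr=[22 7 9 12 14] head=4 tail=2 count=3
After op 12 (write(8)): arr=[22 7 8 12 14] head=4 tail=3 count=4
After op 13 (write(18)): arr=[22 7 8 18 14] head=4 tail=4 count=5
After op 14 (write(21)): arr=[22 7 8 18 21] head=0 tail=0 count=5

Answer: 14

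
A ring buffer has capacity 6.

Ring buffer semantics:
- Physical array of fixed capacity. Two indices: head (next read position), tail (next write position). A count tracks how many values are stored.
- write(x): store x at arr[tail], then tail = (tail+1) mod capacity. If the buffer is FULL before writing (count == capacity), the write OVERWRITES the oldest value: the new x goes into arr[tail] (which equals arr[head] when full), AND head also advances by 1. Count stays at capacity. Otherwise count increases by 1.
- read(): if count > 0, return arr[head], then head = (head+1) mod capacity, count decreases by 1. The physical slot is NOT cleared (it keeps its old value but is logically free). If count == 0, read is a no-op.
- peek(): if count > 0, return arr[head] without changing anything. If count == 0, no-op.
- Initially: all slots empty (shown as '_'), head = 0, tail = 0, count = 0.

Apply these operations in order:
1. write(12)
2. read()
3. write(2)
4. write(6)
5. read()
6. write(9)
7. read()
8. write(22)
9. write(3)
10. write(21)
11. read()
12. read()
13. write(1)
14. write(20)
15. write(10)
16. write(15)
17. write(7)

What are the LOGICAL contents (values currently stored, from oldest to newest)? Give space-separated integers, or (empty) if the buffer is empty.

After op 1 (write(12)): arr=[12 _ _ _ _ _] head=0 tail=1 count=1
After op 2 (read()): arr=[12 _ _ _ _ _] head=1 tail=1 count=0
After op 3 (write(2)): arr=[12 2 _ _ _ _] head=1 tail=2 count=1
After op 4 (write(6)): arr=[12 2 6 _ _ _] head=1 tail=3 count=2
After op 5 (read()): arr=[12 2 6 _ _ _] head=2 tail=3 count=1
After op 6 (write(9)): arr=[12 2 6 9 _ _] head=2 tail=4 count=2
After op 7 (read()): arr=[12 2 6 9 _ _] head=3 tail=4 count=1
After op 8 (write(22)): arr=[12 2 6 9 22 _] head=3 tail=5 count=2
After op 9 (write(3)): arr=[12 2 6 9 22 3] head=3 tail=0 count=3
After op 10 (write(21)): arr=[21 2 6 9 22 3] head=3 tail=1 count=4
After op 11 (read()): arr=[21 2 6 9 22 3] head=4 tail=1 count=3
After op 12 (read()): arr=[21 2 6 9 22 3] head=5 tail=1 count=2
After op 13 (write(1)): arr=[21 1 6 9 22 3] head=5 tail=2 count=3
After op 14 (write(20)): arr=[21 1 20 9 22 3] head=5 tail=3 count=4
After op 15 (write(10)): arr=[21 1 20 10 22 3] head=5 tail=4 count=5
After op 16 (write(15)): arr=[21 1 20 10 15 3] head=5 tail=5 count=6
After op 17 (write(7)): arr=[21 1 20 10 15 7] head=0 tail=0 count=6

Answer: 21 1 20 10 15 7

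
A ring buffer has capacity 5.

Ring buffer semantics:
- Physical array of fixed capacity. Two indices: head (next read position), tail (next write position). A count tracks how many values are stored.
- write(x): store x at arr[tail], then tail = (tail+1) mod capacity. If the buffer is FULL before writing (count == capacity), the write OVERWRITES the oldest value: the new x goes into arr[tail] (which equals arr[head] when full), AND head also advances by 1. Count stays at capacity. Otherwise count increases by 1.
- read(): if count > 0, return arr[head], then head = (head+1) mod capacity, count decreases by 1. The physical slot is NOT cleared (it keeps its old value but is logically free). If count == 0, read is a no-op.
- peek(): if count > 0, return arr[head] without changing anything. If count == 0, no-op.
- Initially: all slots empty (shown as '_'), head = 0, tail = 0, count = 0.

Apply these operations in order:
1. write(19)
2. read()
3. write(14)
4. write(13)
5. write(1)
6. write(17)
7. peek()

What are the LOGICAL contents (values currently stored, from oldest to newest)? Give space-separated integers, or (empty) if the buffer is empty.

After op 1 (write(19)): arr=[19 _ _ _ _] head=0 tail=1 count=1
After op 2 (read()): arr=[19 _ _ _ _] head=1 tail=1 count=0
After op 3 (write(14)): arr=[19 14 _ _ _] head=1 tail=2 count=1
After op 4 (write(13)): arr=[19 14 13 _ _] head=1 tail=3 count=2
After op 5 (write(1)): arr=[19 14 13 1 _] head=1 tail=4 count=3
After op 6 (write(17)): arr=[19 14 13 1 17] head=1 tail=0 count=4
After op 7 (peek()): arr=[19 14 13 1 17] head=1 tail=0 count=4

Answer: 14 13 1 17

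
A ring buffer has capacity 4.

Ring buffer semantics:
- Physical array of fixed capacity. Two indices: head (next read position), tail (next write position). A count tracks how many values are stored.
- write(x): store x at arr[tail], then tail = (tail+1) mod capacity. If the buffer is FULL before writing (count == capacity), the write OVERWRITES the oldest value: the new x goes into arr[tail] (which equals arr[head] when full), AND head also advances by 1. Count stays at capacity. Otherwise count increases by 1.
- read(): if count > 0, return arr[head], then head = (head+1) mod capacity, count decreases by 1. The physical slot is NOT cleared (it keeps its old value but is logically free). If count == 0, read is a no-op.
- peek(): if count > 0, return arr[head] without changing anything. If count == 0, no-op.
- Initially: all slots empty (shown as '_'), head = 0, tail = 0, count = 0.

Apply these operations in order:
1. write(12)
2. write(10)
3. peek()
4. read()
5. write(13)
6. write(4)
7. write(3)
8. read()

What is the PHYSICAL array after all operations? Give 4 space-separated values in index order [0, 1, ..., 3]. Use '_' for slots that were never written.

After op 1 (write(12)): arr=[12 _ _ _] head=0 tail=1 count=1
After op 2 (write(10)): arr=[12 10 _ _] head=0 tail=2 count=2
After op 3 (peek()): arr=[12 10 _ _] head=0 tail=2 count=2
After op 4 (read()): arr=[12 10 _ _] head=1 tail=2 count=1
After op 5 (write(13)): arr=[12 10 13 _] head=1 tail=3 count=2
After op 6 (write(4)): arr=[12 10 13 4] head=1 tail=0 count=3
After op 7 (write(3)): arr=[3 10 13 4] head=1 tail=1 count=4
After op 8 (read()): arr=[3 10 13 4] head=2 tail=1 count=3

Answer: 3 10 13 4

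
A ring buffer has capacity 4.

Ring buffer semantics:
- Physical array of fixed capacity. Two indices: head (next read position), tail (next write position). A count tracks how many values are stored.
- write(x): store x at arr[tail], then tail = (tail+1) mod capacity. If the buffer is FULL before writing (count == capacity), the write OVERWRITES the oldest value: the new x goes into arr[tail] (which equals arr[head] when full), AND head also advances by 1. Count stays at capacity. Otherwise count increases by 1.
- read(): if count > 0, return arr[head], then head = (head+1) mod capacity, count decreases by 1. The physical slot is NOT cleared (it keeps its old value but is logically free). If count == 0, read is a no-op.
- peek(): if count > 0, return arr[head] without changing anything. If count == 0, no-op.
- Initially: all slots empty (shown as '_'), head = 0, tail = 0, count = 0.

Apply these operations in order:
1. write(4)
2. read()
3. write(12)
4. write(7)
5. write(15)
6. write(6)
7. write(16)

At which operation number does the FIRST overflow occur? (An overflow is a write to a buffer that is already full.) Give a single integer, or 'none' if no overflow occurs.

Answer: 7

Derivation:
After op 1 (write(4)): arr=[4 _ _ _] head=0 tail=1 count=1
After op 2 (read()): arr=[4 _ _ _] head=1 tail=1 count=0
After op 3 (write(12)): arr=[4 12 _ _] head=1 tail=2 count=1
After op 4 (write(7)): arr=[4 12 7 _] head=1 tail=3 count=2
After op 5 (write(15)): arr=[4 12 7 15] head=1 tail=0 count=3
After op 6 (write(6)): arr=[6 12 7 15] head=1 tail=1 count=4
After op 7 (write(16)): arr=[6 16 7 15] head=2 tail=2 count=4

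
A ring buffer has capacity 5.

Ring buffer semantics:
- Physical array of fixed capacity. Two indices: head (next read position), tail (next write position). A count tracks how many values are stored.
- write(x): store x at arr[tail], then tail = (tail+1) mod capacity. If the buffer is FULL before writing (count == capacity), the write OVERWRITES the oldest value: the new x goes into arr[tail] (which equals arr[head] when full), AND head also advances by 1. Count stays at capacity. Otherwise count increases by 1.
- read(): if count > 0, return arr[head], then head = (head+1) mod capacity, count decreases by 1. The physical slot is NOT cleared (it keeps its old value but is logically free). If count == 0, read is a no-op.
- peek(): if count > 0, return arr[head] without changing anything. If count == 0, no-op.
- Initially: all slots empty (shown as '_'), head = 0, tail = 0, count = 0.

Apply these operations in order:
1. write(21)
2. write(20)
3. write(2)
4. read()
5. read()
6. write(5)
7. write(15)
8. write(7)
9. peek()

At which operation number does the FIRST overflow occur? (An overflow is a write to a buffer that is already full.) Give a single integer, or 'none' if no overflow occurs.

Answer: none

Derivation:
After op 1 (write(21)): arr=[21 _ _ _ _] head=0 tail=1 count=1
After op 2 (write(20)): arr=[21 20 _ _ _] head=0 tail=2 count=2
After op 3 (write(2)): arr=[21 20 2 _ _] head=0 tail=3 count=3
After op 4 (read()): arr=[21 20 2 _ _] head=1 tail=3 count=2
After op 5 (read()): arr=[21 20 2 _ _] head=2 tail=3 count=1
After op 6 (write(5)): arr=[21 20 2 5 _] head=2 tail=4 count=2
After op 7 (write(15)): arr=[21 20 2 5 15] head=2 tail=0 count=3
After op 8 (write(7)): arr=[7 20 2 5 15] head=2 tail=1 count=4
After op 9 (peek()): arr=[7 20 2 5 15] head=2 tail=1 count=4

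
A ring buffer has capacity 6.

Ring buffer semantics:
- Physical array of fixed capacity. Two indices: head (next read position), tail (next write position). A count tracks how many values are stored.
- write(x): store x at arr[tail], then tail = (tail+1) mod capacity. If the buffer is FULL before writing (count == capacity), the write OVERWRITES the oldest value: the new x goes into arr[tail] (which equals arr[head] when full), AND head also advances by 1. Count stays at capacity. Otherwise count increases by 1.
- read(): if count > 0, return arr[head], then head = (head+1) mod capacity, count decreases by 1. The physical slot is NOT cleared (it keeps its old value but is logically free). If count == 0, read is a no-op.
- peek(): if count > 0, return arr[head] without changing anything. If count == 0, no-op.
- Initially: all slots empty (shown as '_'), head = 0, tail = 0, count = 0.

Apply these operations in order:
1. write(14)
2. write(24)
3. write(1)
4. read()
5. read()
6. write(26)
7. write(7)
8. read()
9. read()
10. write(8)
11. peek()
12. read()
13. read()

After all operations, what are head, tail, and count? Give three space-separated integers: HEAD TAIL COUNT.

After op 1 (write(14)): arr=[14 _ _ _ _ _] head=0 tail=1 count=1
After op 2 (write(24)): arr=[14 24 _ _ _ _] head=0 tail=2 count=2
After op 3 (write(1)): arr=[14 24 1 _ _ _] head=0 tail=3 count=3
After op 4 (read()): arr=[14 24 1 _ _ _] head=1 tail=3 count=2
After op 5 (read()): arr=[14 24 1 _ _ _] head=2 tail=3 count=1
After op 6 (write(26)): arr=[14 24 1 26 _ _] head=2 tail=4 count=2
After op 7 (write(7)): arr=[14 24 1 26 7 _] head=2 tail=5 count=3
After op 8 (read()): arr=[14 24 1 26 7 _] head=3 tail=5 count=2
After op 9 (read()): arr=[14 24 1 26 7 _] head=4 tail=5 count=1
After op 10 (write(8)): arr=[14 24 1 26 7 8] head=4 tail=0 count=2
After op 11 (peek()): arr=[14 24 1 26 7 8] head=4 tail=0 count=2
After op 12 (read()): arr=[14 24 1 26 7 8] head=5 tail=0 count=1
After op 13 (read()): arr=[14 24 1 26 7 8] head=0 tail=0 count=0

Answer: 0 0 0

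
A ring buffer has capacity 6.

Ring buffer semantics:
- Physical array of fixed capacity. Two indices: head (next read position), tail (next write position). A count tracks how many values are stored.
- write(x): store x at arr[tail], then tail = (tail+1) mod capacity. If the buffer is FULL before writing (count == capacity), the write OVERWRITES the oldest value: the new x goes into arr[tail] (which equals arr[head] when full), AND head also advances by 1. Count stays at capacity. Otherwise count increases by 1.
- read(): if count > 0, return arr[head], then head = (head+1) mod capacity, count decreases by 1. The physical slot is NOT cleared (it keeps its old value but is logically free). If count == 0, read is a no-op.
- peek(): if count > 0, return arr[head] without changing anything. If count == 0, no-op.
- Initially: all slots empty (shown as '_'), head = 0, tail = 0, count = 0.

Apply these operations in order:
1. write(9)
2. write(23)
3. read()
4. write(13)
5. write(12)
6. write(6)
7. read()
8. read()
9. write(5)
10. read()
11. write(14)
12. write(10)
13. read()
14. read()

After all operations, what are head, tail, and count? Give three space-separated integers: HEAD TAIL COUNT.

After op 1 (write(9)): arr=[9 _ _ _ _ _] head=0 tail=1 count=1
After op 2 (write(23)): arr=[9 23 _ _ _ _] head=0 tail=2 count=2
After op 3 (read()): arr=[9 23 _ _ _ _] head=1 tail=2 count=1
After op 4 (write(13)): arr=[9 23 13 _ _ _] head=1 tail=3 count=2
After op 5 (write(12)): arr=[9 23 13 12 _ _] head=1 tail=4 count=3
After op 6 (write(6)): arr=[9 23 13 12 6 _] head=1 tail=5 count=4
After op 7 (read()): arr=[9 23 13 12 6 _] head=2 tail=5 count=3
After op 8 (read()): arr=[9 23 13 12 6 _] head=3 tail=5 count=2
After op 9 (write(5)): arr=[9 23 13 12 6 5] head=3 tail=0 count=3
After op 10 (read()): arr=[9 23 13 12 6 5] head=4 tail=0 count=2
After op 11 (write(14)): arr=[14 23 13 12 6 5] head=4 tail=1 count=3
After op 12 (write(10)): arr=[14 10 13 12 6 5] head=4 tail=2 count=4
After op 13 (read()): arr=[14 10 13 12 6 5] head=5 tail=2 count=3
After op 14 (read()): arr=[14 10 13 12 6 5] head=0 tail=2 count=2

Answer: 0 2 2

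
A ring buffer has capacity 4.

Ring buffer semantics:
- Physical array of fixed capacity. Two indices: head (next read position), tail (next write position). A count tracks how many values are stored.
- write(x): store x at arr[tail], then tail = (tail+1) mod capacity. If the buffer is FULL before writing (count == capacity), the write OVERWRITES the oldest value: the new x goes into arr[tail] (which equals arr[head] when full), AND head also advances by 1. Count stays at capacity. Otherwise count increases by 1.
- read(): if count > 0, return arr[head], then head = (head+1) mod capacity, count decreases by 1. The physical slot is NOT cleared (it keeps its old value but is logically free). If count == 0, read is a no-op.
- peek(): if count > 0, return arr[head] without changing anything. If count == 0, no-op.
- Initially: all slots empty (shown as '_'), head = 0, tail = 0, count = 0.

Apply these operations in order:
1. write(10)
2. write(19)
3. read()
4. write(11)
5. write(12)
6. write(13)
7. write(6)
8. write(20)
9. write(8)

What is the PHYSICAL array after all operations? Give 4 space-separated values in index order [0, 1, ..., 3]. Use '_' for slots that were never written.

Answer: 13 6 20 8

Derivation:
After op 1 (write(10)): arr=[10 _ _ _] head=0 tail=1 count=1
After op 2 (write(19)): arr=[10 19 _ _] head=0 tail=2 count=2
After op 3 (read()): arr=[10 19 _ _] head=1 tail=2 count=1
After op 4 (write(11)): arr=[10 19 11 _] head=1 tail=3 count=2
After op 5 (write(12)): arr=[10 19 11 12] head=1 tail=0 count=3
After op 6 (write(13)): arr=[13 19 11 12] head=1 tail=1 count=4
After op 7 (write(6)): arr=[13 6 11 12] head=2 tail=2 count=4
After op 8 (write(20)): arr=[13 6 20 12] head=3 tail=3 count=4
After op 9 (write(8)): arr=[13 6 20 8] head=0 tail=0 count=4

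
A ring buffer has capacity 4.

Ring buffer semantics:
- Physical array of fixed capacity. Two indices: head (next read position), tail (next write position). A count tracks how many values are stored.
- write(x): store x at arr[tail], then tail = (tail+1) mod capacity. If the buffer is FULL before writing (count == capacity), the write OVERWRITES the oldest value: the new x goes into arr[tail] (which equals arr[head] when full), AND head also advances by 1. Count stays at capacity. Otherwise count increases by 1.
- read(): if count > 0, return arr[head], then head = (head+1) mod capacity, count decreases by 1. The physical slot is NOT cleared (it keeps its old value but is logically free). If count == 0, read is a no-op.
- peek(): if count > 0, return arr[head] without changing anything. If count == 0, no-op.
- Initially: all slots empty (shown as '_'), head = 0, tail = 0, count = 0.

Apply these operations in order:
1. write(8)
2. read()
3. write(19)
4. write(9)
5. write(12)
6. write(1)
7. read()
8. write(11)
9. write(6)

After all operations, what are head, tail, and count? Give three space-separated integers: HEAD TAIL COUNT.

After op 1 (write(8)): arr=[8 _ _ _] head=0 tail=1 count=1
After op 2 (read()): arr=[8 _ _ _] head=1 tail=1 count=0
After op 3 (write(19)): arr=[8 19 _ _] head=1 tail=2 count=1
After op 4 (write(9)): arr=[8 19 9 _] head=1 tail=3 count=2
After op 5 (write(12)): arr=[8 19 9 12] head=1 tail=0 count=3
After op 6 (write(1)): arr=[1 19 9 12] head=1 tail=1 count=4
After op 7 (read()): arr=[1 19 9 12] head=2 tail=1 count=3
After op 8 (write(11)): arr=[1 11 9 12] head=2 tail=2 count=4
After op 9 (write(6)): arr=[1 11 6 12] head=3 tail=3 count=4

Answer: 3 3 4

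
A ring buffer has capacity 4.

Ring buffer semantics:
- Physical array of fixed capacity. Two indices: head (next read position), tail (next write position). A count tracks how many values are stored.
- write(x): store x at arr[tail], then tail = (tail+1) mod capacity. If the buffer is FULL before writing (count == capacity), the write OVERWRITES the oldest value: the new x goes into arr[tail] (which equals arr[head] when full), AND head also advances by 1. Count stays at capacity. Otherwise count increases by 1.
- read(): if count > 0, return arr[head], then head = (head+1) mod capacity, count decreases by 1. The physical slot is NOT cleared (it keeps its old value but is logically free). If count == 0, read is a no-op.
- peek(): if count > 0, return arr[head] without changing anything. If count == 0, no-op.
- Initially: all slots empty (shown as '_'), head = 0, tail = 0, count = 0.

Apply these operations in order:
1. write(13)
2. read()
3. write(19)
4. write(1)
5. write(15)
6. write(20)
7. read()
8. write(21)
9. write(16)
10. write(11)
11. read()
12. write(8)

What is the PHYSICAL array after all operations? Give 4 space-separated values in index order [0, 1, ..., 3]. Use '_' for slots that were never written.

After op 1 (write(13)): arr=[13 _ _ _] head=0 tail=1 count=1
After op 2 (read()): arr=[13 _ _ _] head=1 tail=1 count=0
After op 3 (write(19)): arr=[13 19 _ _] head=1 tail=2 count=1
After op 4 (write(1)): arr=[13 19 1 _] head=1 tail=3 count=2
After op 5 (write(15)): arr=[13 19 1 15] head=1 tail=0 count=3
After op 6 (write(20)): arr=[20 19 1 15] head=1 tail=1 count=4
After op 7 (read()): arr=[20 19 1 15] head=2 tail=1 count=3
After op 8 (write(21)): arr=[20 21 1 15] head=2 tail=2 count=4
After op 9 (write(16)): arr=[20 21 16 15] head=3 tail=3 count=4
After op 10 (write(11)): arr=[20 21 16 11] head=0 tail=0 count=4
After op 11 (read()): arr=[20 21 16 11] head=1 tail=0 count=3
After op 12 (write(8)): arr=[8 21 16 11] head=1 tail=1 count=4

Answer: 8 21 16 11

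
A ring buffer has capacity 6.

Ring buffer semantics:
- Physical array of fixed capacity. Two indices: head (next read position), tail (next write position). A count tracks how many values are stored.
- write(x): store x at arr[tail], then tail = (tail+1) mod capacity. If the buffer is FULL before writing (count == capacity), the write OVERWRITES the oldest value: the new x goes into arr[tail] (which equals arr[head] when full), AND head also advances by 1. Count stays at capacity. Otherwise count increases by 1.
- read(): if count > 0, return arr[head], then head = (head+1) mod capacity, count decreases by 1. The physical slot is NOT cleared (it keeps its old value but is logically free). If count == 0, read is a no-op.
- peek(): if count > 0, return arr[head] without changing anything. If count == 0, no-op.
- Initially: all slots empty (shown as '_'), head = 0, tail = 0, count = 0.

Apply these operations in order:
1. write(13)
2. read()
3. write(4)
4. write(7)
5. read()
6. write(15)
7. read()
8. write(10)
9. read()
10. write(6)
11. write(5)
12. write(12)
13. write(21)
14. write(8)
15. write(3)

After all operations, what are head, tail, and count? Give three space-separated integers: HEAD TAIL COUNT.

After op 1 (write(13)): arr=[13 _ _ _ _ _] head=0 tail=1 count=1
After op 2 (read()): arr=[13 _ _ _ _ _] head=1 tail=1 count=0
After op 3 (write(4)): arr=[13 4 _ _ _ _] head=1 tail=2 count=1
After op 4 (write(7)): arr=[13 4 7 _ _ _] head=1 tail=3 count=2
After op 5 (read()): arr=[13 4 7 _ _ _] head=2 tail=3 count=1
After op 6 (write(15)): arr=[13 4 7 15 _ _] head=2 tail=4 count=2
After op 7 (read()): arr=[13 4 7 15 _ _] head=3 tail=4 count=1
After op 8 (write(10)): arr=[13 4 7 15 10 _] head=3 tail=5 count=2
After op 9 (read()): arr=[13 4 7 15 10 _] head=4 tail=5 count=1
After op 10 (write(6)): arr=[13 4 7 15 10 6] head=4 tail=0 count=2
After op 11 (write(5)): arr=[5 4 7 15 10 6] head=4 tail=1 count=3
After op 12 (write(12)): arr=[5 12 7 15 10 6] head=4 tail=2 count=4
After op 13 (write(21)): arr=[5 12 21 15 10 6] head=4 tail=3 count=5
After op 14 (write(8)): arr=[5 12 21 8 10 6] head=4 tail=4 count=6
After op 15 (write(3)): arr=[5 12 21 8 3 6] head=5 tail=5 count=6

Answer: 5 5 6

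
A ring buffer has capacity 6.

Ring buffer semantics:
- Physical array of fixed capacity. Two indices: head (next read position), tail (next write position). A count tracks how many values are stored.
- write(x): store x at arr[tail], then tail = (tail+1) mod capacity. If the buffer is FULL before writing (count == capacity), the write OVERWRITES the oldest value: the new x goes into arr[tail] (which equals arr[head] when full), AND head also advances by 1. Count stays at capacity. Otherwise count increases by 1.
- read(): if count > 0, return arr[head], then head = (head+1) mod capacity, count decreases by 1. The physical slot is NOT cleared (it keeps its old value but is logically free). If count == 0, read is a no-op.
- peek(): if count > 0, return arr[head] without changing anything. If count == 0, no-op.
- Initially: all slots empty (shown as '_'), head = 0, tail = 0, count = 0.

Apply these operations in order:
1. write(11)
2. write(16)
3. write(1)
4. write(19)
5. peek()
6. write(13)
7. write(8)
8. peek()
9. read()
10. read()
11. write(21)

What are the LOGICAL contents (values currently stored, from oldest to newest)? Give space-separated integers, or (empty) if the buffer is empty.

After op 1 (write(11)): arr=[11 _ _ _ _ _] head=0 tail=1 count=1
After op 2 (write(16)): arr=[11 16 _ _ _ _] head=0 tail=2 count=2
After op 3 (write(1)): arr=[11 16 1 _ _ _] head=0 tail=3 count=3
After op 4 (write(19)): arr=[11 16 1 19 _ _] head=0 tail=4 count=4
After op 5 (peek()): arr=[11 16 1 19 _ _] head=0 tail=4 count=4
After op 6 (write(13)): arr=[11 16 1 19 13 _] head=0 tail=5 count=5
After op 7 (write(8)): arr=[11 16 1 19 13 8] head=0 tail=0 count=6
After op 8 (peek()): arr=[11 16 1 19 13 8] head=0 tail=0 count=6
After op 9 (read()): arr=[11 16 1 19 13 8] head=1 tail=0 count=5
After op 10 (read()): arr=[11 16 1 19 13 8] head=2 tail=0 count=4
After op 11 (write(21)): arr=[21 16 1 19 13 8] head=2 tail=1 count=5

Answer: 1 19 13 8 21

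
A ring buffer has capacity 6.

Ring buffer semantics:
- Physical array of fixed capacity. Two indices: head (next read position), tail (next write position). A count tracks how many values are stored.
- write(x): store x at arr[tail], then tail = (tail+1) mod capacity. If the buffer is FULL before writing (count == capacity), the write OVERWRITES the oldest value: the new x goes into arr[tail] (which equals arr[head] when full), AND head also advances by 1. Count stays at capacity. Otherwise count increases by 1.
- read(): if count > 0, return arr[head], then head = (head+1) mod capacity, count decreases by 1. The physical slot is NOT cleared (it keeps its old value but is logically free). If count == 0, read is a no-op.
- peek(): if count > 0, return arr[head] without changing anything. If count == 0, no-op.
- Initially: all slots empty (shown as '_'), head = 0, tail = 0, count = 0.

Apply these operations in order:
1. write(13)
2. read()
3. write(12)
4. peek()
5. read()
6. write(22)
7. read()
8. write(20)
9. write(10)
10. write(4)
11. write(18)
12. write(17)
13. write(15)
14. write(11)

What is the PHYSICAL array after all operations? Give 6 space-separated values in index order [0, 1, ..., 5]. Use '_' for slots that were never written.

After op 1 (write(13)): arr=[13 _ _ _ _ _] head=0 tail=1 count=1
After op 2 (read()): arr=[13 _ _ _ _ _] head=1 tail=1 count=0
After op 3 (write(12)): arr=[13 12 _ _ _ _] head=1 tail=2 count=1
After op 4 (peek()): arr=[13 12 _ _ _ _] head=1 tail=2 count=1
After op 5 (read()): arr=[13 12 _ _ _ _] head=2 tail=2 count=0
After op 6 (write(22)): arr=[13 12 22 _ _ _] head=2 tail=3 count=1
After op 7 (read()): arr=[13 12 22 _ _ _] head=3 tail=3 count=0
After op 8 (write(20)): arr=[13 12 22 20 _ _] head=3 tail=4 count=1
After op 9 (write(10)): arr=[13 12 22 20 10 _] head=3 tail=5 count=2
After op 10 (write(4)): arr=[13 12 22 20 10 4] head=3 tail=0 count=3
After op 11 (write(18)): arr=[18 12 22 20 10 4] head=3 tail=1 count=4
After op 12 (write(17)): arr=[18 17 22 20 10 4] head=3 tail=2 count=5
After op 13 (write(15)): arr=[18 17 15 20 10 4] head=3 tail=3 count=6
After op 14 (write(11)): arr=[18 17 15 11 10 4] head=4 tail=4 count=6

Answer: 18 17 15 11 10 4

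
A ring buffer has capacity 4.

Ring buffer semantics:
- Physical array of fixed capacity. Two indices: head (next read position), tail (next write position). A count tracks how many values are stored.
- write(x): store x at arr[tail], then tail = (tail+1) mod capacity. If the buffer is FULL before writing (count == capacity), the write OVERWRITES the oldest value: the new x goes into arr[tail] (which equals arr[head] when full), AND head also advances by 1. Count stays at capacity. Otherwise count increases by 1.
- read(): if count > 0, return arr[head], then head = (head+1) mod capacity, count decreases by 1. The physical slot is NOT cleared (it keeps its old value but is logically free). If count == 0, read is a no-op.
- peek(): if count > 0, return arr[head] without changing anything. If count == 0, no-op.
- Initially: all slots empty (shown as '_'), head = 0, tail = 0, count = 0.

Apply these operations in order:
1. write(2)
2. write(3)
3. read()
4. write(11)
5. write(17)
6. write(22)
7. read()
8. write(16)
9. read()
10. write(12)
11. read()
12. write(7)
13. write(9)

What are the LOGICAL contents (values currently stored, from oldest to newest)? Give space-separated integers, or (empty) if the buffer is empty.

After op 1 (write(2)): arr=[2 _ _ _] head=0 tail=1 count=1
After op 2 (write(3)): arr=[2 3 _ _] head=0 tail=2 count=2
After op 3 (read()): arr=[2 3 _ _] head=1 tail=2 count=1
After op 4 (write(11)): arr=[2 3 11 _] head=1 tail=3 count=2
After op 5 (write(17)): arr=[2 3 11 17] head=1 tail=0 count=3
After op 6 (write(22)): arr=[22 3 11 17] head=1 tail=1 count=4
After op 7 (read()): arr=[22 3 11 17] head=2 tail=1 count=3
After op 8 (write(16)): arr=[22 16 11 17] head=2 tail=2 count=4
After op 9 (read()): arr=[22 16 11 17] head=3 tail=2 count=3
After op 10 (write(12)): arr=[22 16 12 17] head=3 tail=3 count=4
After op 11 (read()): arr=[22 16 12 17] head=0 tail=3 count=3
After op 12 (write(7)): arr=[22 16 12 7] head=0 tail=0 count=4
After op 13 (write(9)): arr=[9 16 12 7] head=1 tail=1 count=4

Answer: 16 12 7 9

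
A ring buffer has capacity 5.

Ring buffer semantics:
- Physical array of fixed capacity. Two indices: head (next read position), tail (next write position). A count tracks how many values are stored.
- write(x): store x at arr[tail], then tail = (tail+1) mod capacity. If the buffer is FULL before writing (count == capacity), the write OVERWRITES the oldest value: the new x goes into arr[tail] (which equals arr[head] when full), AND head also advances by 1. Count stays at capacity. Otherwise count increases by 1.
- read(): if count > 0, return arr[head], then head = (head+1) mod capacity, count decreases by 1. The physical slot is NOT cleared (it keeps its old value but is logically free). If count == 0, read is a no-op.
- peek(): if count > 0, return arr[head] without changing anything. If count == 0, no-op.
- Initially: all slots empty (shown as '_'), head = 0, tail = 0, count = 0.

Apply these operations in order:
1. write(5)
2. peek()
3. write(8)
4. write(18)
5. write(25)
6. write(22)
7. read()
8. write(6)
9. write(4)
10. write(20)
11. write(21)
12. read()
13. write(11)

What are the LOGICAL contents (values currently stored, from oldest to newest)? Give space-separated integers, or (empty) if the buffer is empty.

Answer: 6 4 20 21 11

Derivation:
After op 1 (write(5)): arr=[5 _ _ _ _] head=0 tail=1 count=1
After op 2 (peek()): arr=[5 _ _ _ _] head=0 tail=1 count=1
After op 3 (write(8)): arr=[5 8 _ _ _] head=0 tail=2 count=2
After op 4 (write(18)): arr=[5 8 18 _ _] head=0 tail=3 count=3
After op 5 (write(25)): arr=[5 8 18 25 _] head=0 tail=4 count=4
After op 6 (write(22)): arr=[5 8 18 25 22] head=0 tail=0 count=5
After op 7 (read()): arr=[5 8 18 25 22] head=1 tail=0 count=4
After op 8 (write(6)): arr=[6 8 18 25 22] head=1 tail=1 count=5
After op 9 (write(4)): arr=[6 4 18 25 22] head=2 tail=2 count=5
After op 10 (write(20)): arr=[6 4 20 25 22] head=3 tail=3 count=5
After op 11 (write(21)): arr=[6 4 20 21 22] head=4 tail=4 count=5
After op 12 (read()): arr=[6 4 20 21 22] head=0 tail=4 count=4
After op 13 (write(11)): arr=[6 4 20 21 11] head=0 tail=0 count=5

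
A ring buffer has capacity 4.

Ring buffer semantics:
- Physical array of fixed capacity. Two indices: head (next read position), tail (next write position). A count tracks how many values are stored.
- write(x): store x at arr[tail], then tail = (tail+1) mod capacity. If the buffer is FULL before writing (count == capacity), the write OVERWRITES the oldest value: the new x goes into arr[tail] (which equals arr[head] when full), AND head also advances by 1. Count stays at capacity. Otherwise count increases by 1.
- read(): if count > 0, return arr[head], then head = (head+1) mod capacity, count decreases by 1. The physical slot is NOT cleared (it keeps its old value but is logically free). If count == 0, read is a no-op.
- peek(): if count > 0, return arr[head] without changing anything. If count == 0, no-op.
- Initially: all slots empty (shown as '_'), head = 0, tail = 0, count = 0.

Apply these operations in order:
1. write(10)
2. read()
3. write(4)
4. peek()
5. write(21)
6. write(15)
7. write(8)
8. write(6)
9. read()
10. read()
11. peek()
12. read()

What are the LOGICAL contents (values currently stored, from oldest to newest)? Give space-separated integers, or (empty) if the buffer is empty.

After op 1 (write(10)): arr=[10 _ _ _] head=0 tail=1 count=1
After op 2 (read()): arr=[10 _ _ _] head=1 tail=1 count=0
After op 3 (write(4)): arr=[10 4 _ _] head=1 tail=2 count=1
After op 4 (peek()): arr=[10 4 _ _] head=1 tail=2 count=1
After op 5 (write(21)): arr=[10 4 21 _] head=1 tail=3 count=2
After op 6 (write(15)): arr=[10 4 21 15] head=1 tail=0 count=3
After op 7 (write(8)): arr=[8 4 21 15] head=1 tail=1 count=4
After op 8 (write(6)): arr=[8 6 21 15] head=2 tail=2 count=4
After op 9 (read()): arr=[8 6 21 15] head=3 tail=2 count=3
After op 10 (read()): arr=[8 6 21 15] head=0 tail=2 count=2
After op 11 (peek()): arr=[8 6 21 15] head=0 tail=2 count=2
After op 12 (read()): arr=[8 6 21 15] head=1 tail=2 count=1

Answer: 6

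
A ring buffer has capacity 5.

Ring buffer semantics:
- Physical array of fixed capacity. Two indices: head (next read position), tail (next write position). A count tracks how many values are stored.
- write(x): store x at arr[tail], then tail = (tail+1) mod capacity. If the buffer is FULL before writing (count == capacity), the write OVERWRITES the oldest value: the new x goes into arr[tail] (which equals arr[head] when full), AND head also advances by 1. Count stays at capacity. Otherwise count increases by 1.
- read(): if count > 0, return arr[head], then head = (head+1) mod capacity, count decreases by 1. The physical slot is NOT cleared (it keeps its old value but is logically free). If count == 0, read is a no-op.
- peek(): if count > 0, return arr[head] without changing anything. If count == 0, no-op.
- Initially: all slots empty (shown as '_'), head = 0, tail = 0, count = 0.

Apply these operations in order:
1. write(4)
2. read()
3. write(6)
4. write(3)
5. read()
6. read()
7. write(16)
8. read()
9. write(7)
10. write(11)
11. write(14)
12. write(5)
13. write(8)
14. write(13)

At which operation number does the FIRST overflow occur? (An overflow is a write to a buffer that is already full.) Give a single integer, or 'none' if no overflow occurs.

After op 1 (write(4)): arr=[4 _ _ _ _] head=0 tail=1 count=1
After op 2 (read()): arr=[4 _ _ _ _] head=1 tail=1 count=0
After op 3 (write(6)): arr=[4 6 _ _ _] head=1 tail=2 count=1
After op 4 (write(3)): arr=[4 6 3 _ _] head=1 tail=3 count=2
After op 5 (read()): arr=[4 6 3 _ _] head=2 tail=3 count=1
After op 6 (read()): arr=[4 6 3 _ _] head=3 tail=3 count=0
After op 7 (write(16)): arr=[4 6 3 16 _] head=3 tail=4 count=1
After op 8 (read()): arr=[4 6 3 16 _] head=4 tail=4 count=0
After op 9 (write(7)): arr=[4 6 3 16 7] head=4 tail=0 count=1
After op 10 (write(11)): arr=[11 6 3 16 7] head=4 tail=1 count=2
After op 11 (write(14)): arr=[11 14 3 16 7] head=4 tail=2 count=3
After op 12 (write(5)): arr=[11 14 5 16 7] head=4 tail=3 count=4
After op 13 (write(8)): arr=[11 14 5 8 7] head=4 tail=4 count=5
After op 14 (write(13)): arr=[11 14 5 8 13] head=0 tail=0 count=5

Answer: 14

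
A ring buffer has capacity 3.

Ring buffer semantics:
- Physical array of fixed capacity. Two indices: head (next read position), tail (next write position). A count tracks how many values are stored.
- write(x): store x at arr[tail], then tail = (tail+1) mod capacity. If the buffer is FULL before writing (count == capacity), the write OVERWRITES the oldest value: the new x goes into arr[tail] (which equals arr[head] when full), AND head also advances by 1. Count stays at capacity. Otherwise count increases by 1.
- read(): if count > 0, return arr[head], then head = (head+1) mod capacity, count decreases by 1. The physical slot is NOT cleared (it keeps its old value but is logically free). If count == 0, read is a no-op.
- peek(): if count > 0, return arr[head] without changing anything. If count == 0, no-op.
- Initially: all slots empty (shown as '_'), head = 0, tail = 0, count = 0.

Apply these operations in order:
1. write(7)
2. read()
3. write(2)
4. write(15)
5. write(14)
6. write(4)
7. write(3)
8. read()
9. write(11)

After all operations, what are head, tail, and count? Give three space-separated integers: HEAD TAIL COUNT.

After op 1 (write(7)): arr=[7 _ _] head=0 tail=1 count=1
After op 2 (read()): arr=[7 _ _] head=1 tail=1 count=0
After op 3 (write(2)): arr=[7 2 _] head=1 tail=2 count=1
After op 4 (write(15)): arr=[7 2 15] head=1 tail=0 count=2
After op 5 (write(14)): arr=[14 2 15] head=1 tail=1 count=3
After op 6 (write(4)): arr=[14 4 15] head=2 tail=2 count=3
After op 7 (write(3)): arr=[14 4 3] head=0 tail=0 count=3
After op 8 (read()): arr=[14 4 3] head=1 tail=0 count=2
After op 9 (write(11)): arr=[11 4 3] head=1 tail=1 count=3

Answer: 1 1 3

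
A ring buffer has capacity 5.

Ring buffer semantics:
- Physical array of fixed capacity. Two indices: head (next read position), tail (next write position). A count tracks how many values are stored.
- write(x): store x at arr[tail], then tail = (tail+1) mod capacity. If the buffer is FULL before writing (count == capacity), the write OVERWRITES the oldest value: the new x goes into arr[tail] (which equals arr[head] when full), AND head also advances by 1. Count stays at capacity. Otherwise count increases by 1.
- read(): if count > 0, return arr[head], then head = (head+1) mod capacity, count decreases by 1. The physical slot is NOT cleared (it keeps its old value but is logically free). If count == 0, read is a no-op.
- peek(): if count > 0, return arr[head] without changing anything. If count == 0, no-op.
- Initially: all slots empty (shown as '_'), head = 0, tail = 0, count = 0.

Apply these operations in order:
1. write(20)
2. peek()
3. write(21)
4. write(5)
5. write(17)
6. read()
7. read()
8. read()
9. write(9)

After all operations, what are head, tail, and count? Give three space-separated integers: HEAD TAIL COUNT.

After op 1 (write(20)): arr=[20 _ _ _ _] head=0 tail=1 count=1
After op 2 (peek()): arr=[20 _ _ _ _] head=0 tail=1 count=1
After op 3 (write(21)): arr=[20 21 _ _ _] head=0 tail=2 count=2
After op 4 (write(5)): arr=[20 21 5 _ _] head=0 tail=3 count=3
After op 5 (write(17)): arr=[20 21 5 17 _] head=0 tail=4 count=4
After op 6 (read()): arr=[20 21 5 17 _] head=1 tail=4 count=3
After op 7 (read()): arr=[20 21 5 17 _] head=2 tail=4 count=2
After op 8 (read()): arr=[20 21 5 17 _] head=3 tail=4 count=1
After op 9 (write(9)): arr=[20 21 5 17 9] head=3 tail=0 count=2

Answer: 3 0 2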